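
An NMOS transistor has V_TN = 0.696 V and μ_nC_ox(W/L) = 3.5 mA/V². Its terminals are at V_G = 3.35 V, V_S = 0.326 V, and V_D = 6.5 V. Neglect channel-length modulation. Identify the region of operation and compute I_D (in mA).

Saturation; I_D = 9.48 mA

V_GS = V_G − V_S = 3.35 − 0.326 = 3.02 V; V_DS = V_D − V_S = 6.5 − 0.326 = 6.17 V.
V_ov = V_GS − V_TN = 3.02 − 0.696 = 2.33 V.
Since V_DS = 6.17 V ≥ V_ov = 2.33 V, the device is in saturation.
I_D = ½ k_n V_ov² = 0.5 × 3.5 × 2.33² = 9.48 mA.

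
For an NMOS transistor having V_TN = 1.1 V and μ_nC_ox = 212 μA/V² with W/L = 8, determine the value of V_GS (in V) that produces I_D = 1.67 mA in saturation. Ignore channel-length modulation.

k_n = μ_nC_ox · (W/L) = 1.696 mA/V².
In saturation I_D = ½ k_n (V_GS − V_TN)², so V_GS − V_TN = √(2 I_D / k_n) = √(2 × 1.67 / 1.696) = 1.4 V.
V_GS = 1.1 + 1.4 = 2.5 V.

V_GS = 2.50 V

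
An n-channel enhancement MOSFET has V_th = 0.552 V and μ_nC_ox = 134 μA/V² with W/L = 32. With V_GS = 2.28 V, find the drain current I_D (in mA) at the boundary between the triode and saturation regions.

I_D = 6.40 mA

At the boundary V_DS = V_ov = V_GS − V_th = 2.28 − 0.552 = 1.73 V.
k_n = μ_nC_ox · (W/L) = 4.288 mA/V².
I_D = ½ k_n V_ov² = 0.5 × 4.288 × 1.73² = 6.4 mA.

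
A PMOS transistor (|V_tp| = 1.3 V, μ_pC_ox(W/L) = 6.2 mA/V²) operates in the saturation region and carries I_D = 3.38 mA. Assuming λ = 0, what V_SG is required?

V_SG = 2.34 V

In saturation I_D = ½ k_p (V_SG − |V_tp|)², so V_SG − |V_tp| = √(2 I_D / k_p) = √(2 × 3.38 / 6.2) = 1.04 V.
V_SG = 1.3 + 1.04 = 2.34 V.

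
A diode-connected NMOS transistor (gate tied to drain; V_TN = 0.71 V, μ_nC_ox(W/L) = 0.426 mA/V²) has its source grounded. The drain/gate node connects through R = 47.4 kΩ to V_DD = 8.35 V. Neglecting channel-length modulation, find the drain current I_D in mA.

I_D = 0.144 mA

With gate tied to drain, V_GS = V_DS ≥ V_GS − V_TN, so the device is in saturation.
KCL at the drain: ½ k_n (V_GS − V_TN)² = (V_DD − V_GS)/R.
Let x = V_GS − 0.71. Then 10.1 x² + x − 7.64 = 0, giving x = 0.822 V (positive root), so V_GS = 1.53 V.
I_D = (V_DD − V_GS)/R = (8.35 − 1.53) / 47.4 = 0.144 mA.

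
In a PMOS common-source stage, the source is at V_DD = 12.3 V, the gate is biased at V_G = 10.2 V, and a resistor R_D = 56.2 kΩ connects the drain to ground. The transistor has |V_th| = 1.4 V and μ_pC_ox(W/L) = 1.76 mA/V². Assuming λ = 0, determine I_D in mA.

I_D = 0.215 mA

V_SG = V_DD − V_G = 12.3 − 10.2 = 2.1 V, so V_ov = 2.1 − 1.4 = 0.7 V.
Assume saturation: I_D = ½ k_p V_ov² = 0.5 × 1.76 × 0.7² = 0.431 mA, giving V_SD = V_DD − I_D R_D = 12.3 − 0.431 × 56.2 = -11.9 V.
But -11.9 V < V_ov = 0.7 V, so the device is actually in triode.
In triode I_D = k_p[V_ov V_SD − ½ V_SD²] and I_D = (V_DD − V_SD)/R_D. Equating: 49.5 V_SD² − 70.24 V_SD + 12.3 = 0, giving V_SD = 0.205 V (the root below V_ov).
I_D = (12.3 − 0.205) / 56.2 = 0.215 mA.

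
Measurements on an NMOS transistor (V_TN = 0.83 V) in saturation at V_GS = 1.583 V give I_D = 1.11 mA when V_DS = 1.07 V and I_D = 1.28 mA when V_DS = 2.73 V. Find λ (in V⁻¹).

λ = 0.102 V⁻¹

With V_GS fixed, I_D ∝ (1 + λ V_DS) in saturation, so I_D2/I_D1 = (1 + λ V_DS2)/(1 + λ V_DS1).
1.28/1.11 = 1.153 = (1 + 2.73 λ)/(1 + 1.07 λ).
Solving: λ (I_D1 V_DS2 − I_D2 V_DS1) = I_D2 − I_D1, so λ = (1.28 − 1.11) / (1.11 × 2.73 − 1.28 × 1.07) = 0.17 / 1.66 = 0.102 V⁻¹.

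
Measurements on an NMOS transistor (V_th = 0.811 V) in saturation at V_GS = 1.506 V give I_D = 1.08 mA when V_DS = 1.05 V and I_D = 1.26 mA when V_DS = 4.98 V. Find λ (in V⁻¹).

With V_GS fixed, I_D ∝ (1 + λ V_DS) in saturation, so I_D2/I_D1 = (1 + λ V_DS2)/(1 + λ V_DS1).
1.26/1.08 = 1.167 = (1 + 4.98 λ)/(1 + 1.05 λ).
Solving: λ (I_D1 V_DS2 − I_D2 V_DS1) = I_D2 − I_D1, so λ = (1.26 − 1.08) / (1.08 × 4.98 − 1.26 × 1.05) = 0.18 / 4.06 = 0.0444 V⁻¹.

λ = 0.0444 V⁻¹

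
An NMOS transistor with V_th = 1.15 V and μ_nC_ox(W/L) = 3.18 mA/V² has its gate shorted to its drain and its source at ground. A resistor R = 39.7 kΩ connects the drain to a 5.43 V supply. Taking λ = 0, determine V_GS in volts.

V_GS = 1.40 V

With gate tied to drain, V_GS = V_DS ≥ V_GS − V_th, so the device is in saturation.
KCL at the drain: ½ k_n (V_GS − V_th)² = (V_DD − V_GS)/R.
Let x = V_GS − 1.15. Then 63.1 x² + x − 4.28 = 0, giving x = 0.253 V (positive root), so V_GS = 1.4 V.
I_D = (V_DD − V_GS)/R = (5.43 − 1.4) / 39.7 = 0.101 mA.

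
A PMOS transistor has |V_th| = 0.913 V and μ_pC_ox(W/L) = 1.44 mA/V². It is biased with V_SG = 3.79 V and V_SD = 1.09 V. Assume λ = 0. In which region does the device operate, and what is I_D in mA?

Triode; I_D = 3.66 mA

V_ov = V_SG − |V_th| = 3.79 − 0.913 = 2.88 V.
Since V_SD = 1.09 V < V_ov = 2.88 V, the device is in the triode region.
I_D = k_p [V_ov · V_SD − ½ V_SD²] = 1.44 × [2.88 × 1.09 − 0.5 × 1.09²] = 3.66 mA.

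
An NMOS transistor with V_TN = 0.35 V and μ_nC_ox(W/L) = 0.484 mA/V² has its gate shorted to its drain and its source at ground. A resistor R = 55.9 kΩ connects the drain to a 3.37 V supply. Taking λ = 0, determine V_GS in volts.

With gate tied to drain, V_GS = V_DS ≥ V_GS − V_TN, so the device is in saturation.
KCL at the drain: ½ k_n (V_GS − V_TN)² = (V_DD − V_GS)/R.
Let x = V_GS − 0.35. Then 13.5 x² + x − 3.02 = 0, giving x = 0.437 V (positive root), so V_GS = 0.787 V.
I_D = (V_DD − V_GS)/R = (3.37 − 0.787) / 55.9 = 0.0462 mA.

V_GS = 0.787 V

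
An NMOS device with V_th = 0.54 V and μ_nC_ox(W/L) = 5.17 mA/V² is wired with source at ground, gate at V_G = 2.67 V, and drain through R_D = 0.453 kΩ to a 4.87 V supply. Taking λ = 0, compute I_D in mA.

I_D = 8.51 mA

V_GS = V_G = 2.67 V, so V_ov = 2.67 − 0.54 = 2.13 V.
Assume saturation: I_D = ½ k_n V_ov² = 0.5 × 5.17 × 2.13² = 11.7 mA, giving V_DS = V_DD − I_D R_D = 4.87 − 11.7 × 0.453 = -0.443 V.
But -0.443 V < V_ov = 2.13 V, so the device is actually in triode.
In triode I_D = k_n[V_ov V_DS − ½ V_DS²] and I_D = (V_DD − V_DS)/R_D. Equating: 1.17 V_DS² − 5.988 V_DS + 4.87 = 0, giving V_DS = 1.01 V (the root below V_ov).
I_D = (4.87 − 1.01) / 0.453 = 8.51 mA.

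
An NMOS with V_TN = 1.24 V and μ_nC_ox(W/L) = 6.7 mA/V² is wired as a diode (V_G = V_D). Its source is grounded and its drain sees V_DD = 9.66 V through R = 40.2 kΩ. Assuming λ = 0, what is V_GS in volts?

V_GS = 1.49 V

With gate tied to drain, V_GS = V_DS ≥ V_GS − V_TN, so the device is in saturation.
KCL at the drain: ½ k_n (V_GS − V_TN)² = (V_DD − V_GS)/R.
Let x = V_GS − 1.24. Then 135 x² + x − 8.42 = 0, giving x = 0.246 V (positive root), so V_GS = 1.49 V.
I_D = (V_DD − V_GS)/R = (9.66 − 1.49) / 40.2 = 0.203 mA.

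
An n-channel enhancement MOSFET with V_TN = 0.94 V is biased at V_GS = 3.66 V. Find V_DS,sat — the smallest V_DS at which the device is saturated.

V_DS,sat = 2.72 V

The boundary between triode and saturation is V_DS = V_GS − V_TN = V_ov.
V_ov = 3.66 − 0.94 = 2.72 V.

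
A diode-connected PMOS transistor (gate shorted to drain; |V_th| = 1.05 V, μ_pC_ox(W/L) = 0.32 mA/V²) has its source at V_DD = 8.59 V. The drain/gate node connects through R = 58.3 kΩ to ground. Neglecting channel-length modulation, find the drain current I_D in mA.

I_D = 0.115 mA

With gate tied to drain, V_SG = V_SD ≥ V_SG − |V_th|, so the device is in saturation.
KCL at the drain: ½ k_p (V_SG − |V_th|)² = (V_DD − V_SG)/R.
Let x = V_SG − 1.05. Then 9.33 x² + x − 7.54 = 0, giving x = 0.847 V (positive root), so V_SG = 1.9 V.
I_D = (V_DD − V_SG)/R = (8.59 − 1.9) / 58.3 = 0.115 mA.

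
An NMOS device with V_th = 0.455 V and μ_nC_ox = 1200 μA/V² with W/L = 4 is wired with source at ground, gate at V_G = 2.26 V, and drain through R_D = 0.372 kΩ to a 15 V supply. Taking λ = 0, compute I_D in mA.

I_D = 7.82 mA

V_GS = V_G = 2.26 V, so V_ov = 2.26 − 0.455 = 1.8 V.
k_n = μ_nC_ox · (W/L) = 4.8 mA/V².
Assume saturation: I_D = ½ k_n V_ov² = 0.5 × 4.8 × 1.8² = 7.82 mA, giving V_DS = V_DD − I_D R_D = 15 − 7.82 × 0.372 = 12.1 V.
V_DS = 12.1 V ≥ V_ov = 1.8 V, confirming saturation.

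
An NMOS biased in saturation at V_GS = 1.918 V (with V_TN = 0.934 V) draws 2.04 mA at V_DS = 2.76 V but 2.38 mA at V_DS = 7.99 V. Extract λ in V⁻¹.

λ = 0.0349 V⁻¹

With V_GS fixed, I_D ∝ (1 + λ V_DS) in saturation, so I_D2/I_D1 = (1 + λ V_DS2)/(1 + λ V_DS1).
2.38/2.04 = 1.167 = (1 + 7.99 λ)/(1 + 2.76 λ).
Solving: λ (I_D1 V_DS2 − I_D2 V_DS1) = I_D2 − I_D1, so λ = (2.38 − 2.04) / (2.04 × 7.99 − 2.38 × 2.76) = 0.34 / 9.73 = 0.0349 V⁻¹.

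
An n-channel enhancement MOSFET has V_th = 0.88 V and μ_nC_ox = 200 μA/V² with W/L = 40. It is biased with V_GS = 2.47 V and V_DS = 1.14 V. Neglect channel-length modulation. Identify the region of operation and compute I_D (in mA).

Triode; I_D = 9.30 mA

k_n = μ_nC_ox · (W/L) = 8 mA/V².
V_ov = V_GS − V_th = 2.47 − 0.88 = 1.59 V.
Since V_DS = 1.14 V < V_ov = 1.59 V, the device is in the triode region.
I_D = k_n [V_ov · V_DS − ½ V_DS²] = 8 × [1.59 × 1.14 − 0.5 × 1.14²] = 9.3 mA.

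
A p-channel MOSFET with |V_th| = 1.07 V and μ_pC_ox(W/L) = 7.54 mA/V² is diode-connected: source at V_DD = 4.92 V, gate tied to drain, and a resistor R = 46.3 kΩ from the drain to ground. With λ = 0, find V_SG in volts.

V_SG = 1.22 V

With gate tied to drain, V_SG = V_SD ≥ V_SG − |V_th|, so the device is in saturation.
KCL at the drain: ½ k_p (V_SG − |V_th|)² = (V_DD − V_SG)/R.
Let x = V_SG − 1.07. Then 175 x² + x − 3.85 = 0, giving x = 0.146 V (positive root), so V_SG = 1.22 V.
I_D = (V_DD − V_SG)/R = (4.92 − 1.22) / 46.3 = 0.08 mA.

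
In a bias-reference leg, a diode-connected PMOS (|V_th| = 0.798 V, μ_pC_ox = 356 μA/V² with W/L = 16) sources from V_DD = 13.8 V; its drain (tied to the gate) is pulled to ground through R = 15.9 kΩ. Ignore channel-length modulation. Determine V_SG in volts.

With gate tied to drain, V_SG = V_SD ≥ V_SG − |V_th|, so the device is in saturation.
k_p = μ_pC_ox · (W/L) = 5.696 mA/V².
KCL at the drain: ½ k_p (V_SG − |V_th|)² = (V_DD − V_SG)/R.
Let x = V_SG − 0.798. Then 45.3 x² + x − 13 = 0, giving x = 0.525 V (positive root), so V_SG = 1.32 V.
I_D = (V_DD − V_SG)/R = (13.8 − 1.32) / 15.9 = 0.785 mA.

V_SG = 1.32 V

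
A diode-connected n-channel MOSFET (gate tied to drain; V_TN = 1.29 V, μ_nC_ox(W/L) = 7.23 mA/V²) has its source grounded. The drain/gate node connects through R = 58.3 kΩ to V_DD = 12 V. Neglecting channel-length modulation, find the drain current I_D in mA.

With gate tied to drain, V_GS = V_DS ≥ V_GS − V_TN, so the device is in saturation.
KCL at the drain: ½ k_n (V_GS − V_TN)² = (V_DD − V_GS)/R.
Let x = V_GS − 1.29. Then 211 x² + x − 10.71 = 0, giving x = 0.223 V (positive root), so V_GS = 1.51 V.
I_D = (V_DD − V_GS)/R = (12 − 1.51) / 58.3 = 0.18 mA.

I_D = 0.180 mA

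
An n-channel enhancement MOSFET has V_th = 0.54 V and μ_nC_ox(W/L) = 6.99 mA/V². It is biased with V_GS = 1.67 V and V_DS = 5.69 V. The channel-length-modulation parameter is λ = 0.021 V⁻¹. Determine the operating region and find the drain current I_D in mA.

Saturation; I_D = 5.00 mA

V_ov = V_GS − V_th = 1.67 − 0.54 = 1.13 V.
Since V_DS = 5.69 V ≥ V_ov = 1.13 V, the device is in saturation.
I_D = ½ k_n V_ov² (1 + λ V_DS) = 0.5 × 6.99 × 1.13² × (1 + 0.021 × 5.69) = 5 mA.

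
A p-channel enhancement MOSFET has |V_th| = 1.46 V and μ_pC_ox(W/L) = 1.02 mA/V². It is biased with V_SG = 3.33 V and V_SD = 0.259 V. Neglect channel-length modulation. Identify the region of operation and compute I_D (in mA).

Triode; I_D = 0.460 mA

V_ov = V_SG − |V_th| = 3.33 − 1.46 = 1.87 V.
Since V_SD = 0.259 V < V_ov = 1.87 V, the device is in the triode region.
I_D = k_p [V_ov · V_SD − ½ V_SD²] = 1.02 × [1.87 × 0.259 − 0.5 × 0.259²] = 0.46 mA.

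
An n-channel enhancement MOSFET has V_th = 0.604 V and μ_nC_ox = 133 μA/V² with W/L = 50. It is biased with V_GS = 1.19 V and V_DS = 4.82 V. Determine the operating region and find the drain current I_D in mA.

k_n = μ_nC_ox · (W/L) = 6.65 mA/V².
V_ov = V_GS − V_th = 1.19 − 0.604 = 0.586 V.
Since V_DS = 4.82 V ≥ V_ov = 0.586 V, the device is in saturation.
I_D = ½ k_n V_ov² = 0.5 × 6.65 × 0.586² = 1.14 mA.

Saturation; I_D = 1.14 mA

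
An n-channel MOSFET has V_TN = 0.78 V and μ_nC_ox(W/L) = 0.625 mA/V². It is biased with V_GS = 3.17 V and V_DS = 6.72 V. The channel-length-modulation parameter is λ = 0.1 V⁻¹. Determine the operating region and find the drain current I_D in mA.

V_ov = V_GS − V_TN = 3.17 − 0.78 = 2.39 V.
Since V_DS = 6.72 V ≥ V_ov = 2.39 V, the device is in saturation.
I_D = ½ k_n V_ov² (1 + λ V_DS) = 0.5 × 0.625 × 2.39² × (1 + 0.1 × 6.72) = 2.98 mA.

Saturation; I_D = 2.98 mA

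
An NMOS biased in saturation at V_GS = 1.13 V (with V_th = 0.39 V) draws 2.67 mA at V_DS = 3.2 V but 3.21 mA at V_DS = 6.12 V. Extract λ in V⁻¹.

With V_GS fixed, I_D ∝ (1 + λ V_DS) in saturation, so I_D2/I_D1 = (1 + λ V_DS2)/(1 + λ V_DS1).
3.21/2.67 = 1.202 = (1 + 6.12 λ)/(1 + 3.2 λ).
Solving: λ (I_D1 V_DS2 − I_D2 V_DS1) = I_D2 − I_D1, so λ = (3.21 − 2.67) / (2.67 × 6.12 − 3.21 × 3.2) = 0.54 / 6.07 = 0.089 V⁻¹.

λ = 0.0890 V⁻¹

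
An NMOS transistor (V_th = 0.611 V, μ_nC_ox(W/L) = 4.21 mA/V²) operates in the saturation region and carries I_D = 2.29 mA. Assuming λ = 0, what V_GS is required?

In saturation I_D = ½ k_n (V_GS − V_th)², so V_GS − V_th = √(2 I_D / k_n) = √(2 × 2.29 / 4.21) = 1.04 V.
V_GS = 0.611 + 1.04 = 1.65 V.

V_GS = 1.65 V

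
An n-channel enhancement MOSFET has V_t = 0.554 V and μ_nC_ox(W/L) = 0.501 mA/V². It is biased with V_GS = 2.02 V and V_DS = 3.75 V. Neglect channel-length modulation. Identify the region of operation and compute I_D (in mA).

Saturation; I_D = 0.538 mA

V_ov = V_GS − V_t = 2.02 − 0.554 = 1.47 V.
Since V_DS = 3.75 V ≥ V_ov = 1.47 V, the device is in saturation.
I_D = ½ k_n V_ov² = 0.5 × 0.501 × 1.47² = 0.538 mA.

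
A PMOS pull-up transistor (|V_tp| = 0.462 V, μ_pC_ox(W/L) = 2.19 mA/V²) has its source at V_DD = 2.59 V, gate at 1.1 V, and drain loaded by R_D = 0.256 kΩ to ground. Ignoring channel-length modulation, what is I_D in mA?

I_D = 1.16 mA

V_SG = V_DD − V_G = 2.59 − 1.1 = 1.49 V, so V_ov = 1.49 − 0.462 = 1.03 V.
Assume saturation: I_D = ½ k_p V_ov² = 0.5 × 2.19 × 1.03² = 1.16 mA, giving V_SD = V_DD − I_D R_D = 2.59 − 1.16 × 0.256 = 2.29 V.
V_SD = 2.29 V ≥ V_ov = 1.03 V, confirming saturation.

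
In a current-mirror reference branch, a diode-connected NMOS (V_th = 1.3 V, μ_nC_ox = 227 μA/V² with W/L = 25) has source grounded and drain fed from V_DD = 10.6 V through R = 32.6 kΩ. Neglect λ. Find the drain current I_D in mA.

With gate tied to drain, V_GS = V_DS ≥ V_GS − V_th, so the device is in saturation.
k_n = μ_nC_ox · (W/L) = 5.675 mA/V².
KCL at the drain: ½ k_n (V_GS − V_th)² = (V_DD − V_GS)/R.
Let x = V_GS − 1.3. Then 92.5 x² + x − 9.3 = 0, giving x = 0.312 V (positive root), so V_GS = 1.61 V.
I_D = (V_DD − V_GS)/R = (10.6 − 1.61) / 32.6 = 0.276 mA.

I_D = 0.276 mA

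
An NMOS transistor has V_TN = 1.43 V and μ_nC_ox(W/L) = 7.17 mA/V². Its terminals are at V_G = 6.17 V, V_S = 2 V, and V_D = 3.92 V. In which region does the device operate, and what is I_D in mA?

V_GS = V_G − V_S = 6.17 − 2 = 4.17 V; V_DS = V_D − V_S = 3.92 − 2 = 1.92 V.
V_ov = V_GS − V_TN = 4.17 − 1.43 = 2.74 V.
Since V_DS = 1.92 V < V_ov = 2.74 V, the device is in the triode region.
I_D = k_n [V_ov · V_DS − ½ V_DS²] = 7.17 × [2.74 × 1.92 − 0.5 × 1.92²] = 24.5 mA.

Triode; I_D = 24.5 mA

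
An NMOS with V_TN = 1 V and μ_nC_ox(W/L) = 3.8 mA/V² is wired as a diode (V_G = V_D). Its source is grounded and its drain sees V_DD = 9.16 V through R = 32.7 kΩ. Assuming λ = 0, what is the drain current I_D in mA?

With gate tied to drain, V_GS = V_DS ≥ V_GS − V_TN, so the device is in saturation.
KCL at the drain: ½ k_n (V_GS − V_TN)² = (V_DD − V_GS)/R.
Let x = V_GS − 1. Then 62.1 x² + x − 8.16 = 0, giving x = 0.354 V (positive root), so V_GS = 1.35 V.
I_D = (V_DD − V_GS)/R = (9.16 − 1.35) / 32.7 = 0.239 mA.

I_D = 0.239 mA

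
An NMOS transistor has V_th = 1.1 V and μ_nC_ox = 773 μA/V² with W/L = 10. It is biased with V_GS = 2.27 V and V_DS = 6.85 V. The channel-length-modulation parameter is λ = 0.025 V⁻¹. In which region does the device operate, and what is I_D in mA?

Saturation; I_D = 6.20 mA

k_n = μ_nC_ox · (W/L) = 7.73 mA/V².
V_ov = V_GS − V_th = 2.27 − 1.1 = 1.17 V.
Since V_DS = 6.85 V ≥ V_ov = 1.17 V, the device is in saturation.
I_D = ½ k_n V_ov² (1 + λ V_DS) = 0.5 × 7.73 × 1.17² × (1 + 0.025 × 6.85) = 6.2 mA.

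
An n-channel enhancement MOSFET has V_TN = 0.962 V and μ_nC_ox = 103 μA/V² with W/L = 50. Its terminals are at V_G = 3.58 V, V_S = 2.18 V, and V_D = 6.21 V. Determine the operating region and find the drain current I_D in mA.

Saturation; I_D = 0.494 mA

V_GS = V_G − V_S = 3.58 − 2.18 = 1.4 V; V_DS = V_D − V_S = 6.21 − 2.18 = 4.03 V.
k_n = μ_nC_ox · (W/L) = 5.15 mA/V².
V_ov = V_GS − V_TN = 1.4 − 0.962 = 0.438 V.
Since V_DS = 4.03 V ≥ V_ov = 0.438 V, the device is in saturation.
I_D = ½ k_n V_ov² = 0.5 × 5.15 × 0.438² = 0.494 mA.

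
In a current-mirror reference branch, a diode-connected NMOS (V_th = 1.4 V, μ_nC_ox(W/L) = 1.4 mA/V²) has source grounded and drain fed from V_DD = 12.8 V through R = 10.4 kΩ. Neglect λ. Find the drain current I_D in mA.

I_D = 0.982 mA

With gate tied to drain, V_GS = V_DS ≥ V_GS − V_th, so the device is in saturation.
KCL at the drain: ½ k_n (V_GS − V_th)² = (V_DD − V_GS)/R.
Let x = V_GS − 1.4. Then 7.28 x² + x − 11.4 = 0, giving x = 1.18 V (positive root), so V_GS = 2.58 V.
I_D = (V_DD − V_GS)/R = (12.8 − 2.58) / 10.4 = 0.982 mA.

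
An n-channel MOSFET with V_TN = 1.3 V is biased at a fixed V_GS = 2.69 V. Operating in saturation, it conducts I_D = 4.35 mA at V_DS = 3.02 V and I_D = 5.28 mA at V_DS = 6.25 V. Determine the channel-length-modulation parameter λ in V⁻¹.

With V_GS fixed, I_D ∝ (1 + λ V_DS) in saturation, so I_D2/I_D1 = (1 + λ V_DS2)/(1 + λ V_DS1).
5.28/4.35 = 1.214 = (1 + 6.25 λ)/(1 + 3.02 λ).
Solving: λ (I_D1 V_DS2 − I_D2 V_DS1) = I_D2 − I_D1, so λ = (5.28 − 4.35) / (4.35 × 6.25 − 5.28 × 3.02) = 0.93 / 11.2 = 0.0827 V⁻¹.

λ = 0.0827 V⁻¹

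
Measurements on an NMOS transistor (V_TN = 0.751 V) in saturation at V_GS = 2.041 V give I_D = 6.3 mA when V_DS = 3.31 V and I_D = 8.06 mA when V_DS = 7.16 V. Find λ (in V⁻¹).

λ = 0.0955 V⁻¹

With V_GS fixed, I_D ∝ (1 + λ V_DS) in saturation, so I_D2/I_D1 = (1 + λ V_DS2)/(1 + λ V_DS1).
8.06/6.3 = 1.279 = (1 + 7.16 λ)/(1 + 3.31 λ).
Solving: λ (I_D1 V_DS2 − I_D2 V_DS1) = I_D2 − I_D1, so λ = (8.06 − 6.3) / (6.3 × 7.16 − 8.06 × 3.31) = 1.76 / 18.4 = 0.0955 V⁻¹.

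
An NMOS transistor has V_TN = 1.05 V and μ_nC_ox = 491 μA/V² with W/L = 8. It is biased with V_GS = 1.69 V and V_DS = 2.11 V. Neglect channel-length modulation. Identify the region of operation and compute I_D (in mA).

k_n = μ_nC_ox · (W/L) = 3.928 mA/V².
V_ov = V_GS − V_TN = 1.69 − 1.05 = 0.64 V.
Since V_DS = 2.11 V ≥ V_ov = 0.64 V, the device is in saturation.
I_D = ½ k_n V_ov² = 0.5 × 3.928 × 0.64² = 0.804 mA.

Saturation; I_D = 0.804 mA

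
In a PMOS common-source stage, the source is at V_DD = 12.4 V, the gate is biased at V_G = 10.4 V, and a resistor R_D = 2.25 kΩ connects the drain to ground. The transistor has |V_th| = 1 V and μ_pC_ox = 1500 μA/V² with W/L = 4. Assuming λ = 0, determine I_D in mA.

I_D = 3.00 mA

V_SG = V_DD − V_G = 12.4 − 10.4 = 2 V, so V_ov = 2 − 1 = 1 V.
k_p = μ_pC_ox · (W/L) = 6 mA/V².
Assume saturation: I_D = ½ k_p V_ov² = 0.5 × 6 × 1² = 3 mA, giving V_SD = V_DD − I_D R_D = 12.4 − 3 × 2.25 = 5.65 V.
V_SD = 5.65 V ≥ V_ov = 1 V, confirming saturation.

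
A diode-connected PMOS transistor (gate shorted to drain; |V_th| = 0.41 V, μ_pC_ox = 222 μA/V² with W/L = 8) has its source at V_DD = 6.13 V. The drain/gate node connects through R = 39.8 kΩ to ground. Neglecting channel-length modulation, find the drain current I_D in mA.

I_D = 0.134 mA

With gate tied to drain, V_SG = V_SD ≥ V_SG − |V_th|, so the device is in saturation.
k_p = μ_pC_ox · (W/L) = 1.776 mA/V².
KCL at the drain: ½ k_p (V_SG − |V_th|)² = (V_DD − V_SG)/R.
Let x = V_SG − 0.41. Then 35.3 x² + x − 5.72 = 0, giving x = 0.388 V (positive root), so V_SG = 0.798 V.
I_D = (V_DD − V_SG)/R = (6.13 − 0.798) / 39.8 = 0.134 mA.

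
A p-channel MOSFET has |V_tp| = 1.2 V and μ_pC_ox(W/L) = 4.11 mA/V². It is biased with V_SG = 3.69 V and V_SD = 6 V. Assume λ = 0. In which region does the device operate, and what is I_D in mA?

V_ov = V_SG − |V_tp| = 3.69 − 1.2 = 2.49 V.
Since V_SD = 6 V ≥ V_ov = 2.49 V, the device is in saturation.
I_D = ½ k_p V_ov² = 0.5 × 4.11 × 2.49² = 12.7 mA.

Saturation; I_D = 12.7 mA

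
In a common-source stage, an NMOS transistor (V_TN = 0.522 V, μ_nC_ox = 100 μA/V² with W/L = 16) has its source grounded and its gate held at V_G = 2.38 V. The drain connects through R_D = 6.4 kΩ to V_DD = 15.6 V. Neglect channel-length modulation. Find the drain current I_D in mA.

V_GS = V_G = 2.38 V, so V_ov = 2.38 − 0.522 = 1.86 V.
k_n = μ_nC_ox · (W/L) = 1.6 mA/V².
Assume saturation: I_D = ½ k_n V_ov² = 0.5 × 1.6 × 1.86² = 2.76 mA, giving V_DS = V_DD − I_D R_D = 15.6 − 2.76 × 6.4 = -2.08 V.
But -2.08 V < V_ov = 1.86 V, so the device is actually in triode.
In triode I_D = k_n[V_ov V_DS − ½ V_DS²] and I_D = (V_DD − V_DS)/R_D. Equating: 5.12 V_DS² − 20.03 V_DS + 15.6 = 0, giving V_DS = 1.07 V (the root below V_ov).
I_D = (15.6 − 1.07) / 6.4 = 2.27 mA.

I_D = 2.27 mA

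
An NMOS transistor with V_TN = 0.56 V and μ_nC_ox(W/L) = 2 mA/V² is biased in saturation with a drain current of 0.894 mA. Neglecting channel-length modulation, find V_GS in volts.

V_GS = 1.51 V

In saturation I_D = ½ k_n (V_GS − V_TN)², so V_GS − V_TN = √(2 I_D / k_n) = √(2 × 0.894 / 2) = 0.946 V.
V_GS = 0.56 + 0.946 = 1.51 V.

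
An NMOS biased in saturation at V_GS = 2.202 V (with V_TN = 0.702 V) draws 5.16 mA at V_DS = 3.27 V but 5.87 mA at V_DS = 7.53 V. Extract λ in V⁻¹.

With V_GS fixed, I_D ∝ (1 + λ V_DS) in saturation, so I_D2/I_D1 = (1 + λ V_DS2)/(1 + λ V_DS1).
5.87/5.16 = 1.138 = (1 + 7.53 λ)/(1 + 3.27 λ).
Solving: λ (I_D1 V_DS2 − I_D2 V_DS1) = I_D2 − I_D1, so λ = (5.87 − 5.16) / (5.16 × 7.53 − 5.87 × 3.27) = 0.71 / 19.7 = 0.0361 V⁻¹.

λ = 0.0361 V⁻¹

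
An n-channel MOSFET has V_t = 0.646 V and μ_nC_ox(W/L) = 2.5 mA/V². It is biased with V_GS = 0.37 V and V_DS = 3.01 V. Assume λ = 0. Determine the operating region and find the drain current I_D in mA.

Cutoff; I_D = 0 mA

V_GS = 0.37 V < V_t = 0.646 V, so the transistor is in cutoff.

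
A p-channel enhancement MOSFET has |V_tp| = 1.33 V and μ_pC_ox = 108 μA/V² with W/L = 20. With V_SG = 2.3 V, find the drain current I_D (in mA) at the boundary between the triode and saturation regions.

I_D = 1.02 mA

At the boundary V_SD = V_ov = V_SG − |V_tp| = 2.3 − 1.33 = 0.97 V.
k_p = μ_pC_ox · (W/L) = 2.16 mA/V².
I_D = ½ k_p V_ov² = 0.5 × 2.16 × 0.97² = 1.02 mA.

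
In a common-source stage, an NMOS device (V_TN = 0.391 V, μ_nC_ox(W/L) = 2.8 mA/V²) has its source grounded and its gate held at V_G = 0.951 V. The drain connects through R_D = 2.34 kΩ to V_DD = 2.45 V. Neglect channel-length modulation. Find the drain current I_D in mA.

I_D = 0.439 mA

V_GS = V_G = 0.951 V, so V_ov = 0.951 − 0.391 = 0.56 V.
Assume saturation: I_D = ½ k_n V_ov² = 0.5 × 2.8 × 0.56² = 0.439 mA, giving V_DS = V_DD − I_D R_D = 2.45 − 0.439 × 2.34 = 1.42 V.
V_DS = 1.42 V ≥ V_ov = 0.56 V, confirming saturation.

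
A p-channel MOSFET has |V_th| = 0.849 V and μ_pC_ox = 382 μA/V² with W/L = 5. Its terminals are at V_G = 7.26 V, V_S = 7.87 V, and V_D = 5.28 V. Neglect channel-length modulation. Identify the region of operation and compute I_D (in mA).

Cutoff; I_D = 0 mA

V_SG = V_S − V_G = 7.87 − 7.26 = 0.61 V; V_SD = V_S − V_D = 7.87 − 5.28 = 2.59 V.
V_SG = 0.61 V < |V_th| = 0.849 V, so the transistor is in cutoff.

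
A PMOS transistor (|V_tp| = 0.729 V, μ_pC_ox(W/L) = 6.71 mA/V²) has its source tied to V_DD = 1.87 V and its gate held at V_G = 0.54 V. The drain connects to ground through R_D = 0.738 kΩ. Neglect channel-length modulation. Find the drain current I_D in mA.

I_D = 1.21 mA

V_SG = V_DD − V_G = 1.87 − 0.54 = 1.33 V, so V_ov = 1.33 − 0.729 = 0.601 V.
Assume saturation: I_D = ½ k_p V_ov² = 0.5 × 6.71 × 0.601² = 1.21 mA, giving V_SD = V_DD − I_D R_D = 1.87 − 1.21 × 0.738 = 0.976 V.
V_SD = 0.976 V ≥ V_ov = 0.601 V, confirming saturation.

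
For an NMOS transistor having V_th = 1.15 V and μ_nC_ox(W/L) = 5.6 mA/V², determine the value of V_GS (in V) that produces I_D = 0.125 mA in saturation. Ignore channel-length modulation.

V_GS = 1.36 V

In saturation I_D = ½ k_n (V_GS − V_th)², so V_GS − V_th = √(2 I_D / k_n) = √(2 × 0.125 / 5.6) = 0.211 V.
V_GS = 1.15 + 0.211 = 1.36 V.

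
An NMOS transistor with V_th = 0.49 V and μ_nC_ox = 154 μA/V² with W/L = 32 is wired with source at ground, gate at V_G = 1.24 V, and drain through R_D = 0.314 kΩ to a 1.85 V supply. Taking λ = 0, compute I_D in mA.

I_D = 1.39 mA

V_GS = V_G = 1.24 V, so V_ov = 1.24 − 0.49 = 0.75 V.
k_n = μ_nC_ox · (W/L) = 4.928 mA/V².
Assume saturation: I_D = ½ k_n V_ov² = 0.5 × 4.928 × 0.75² = 1.39 mA, giving V_DS = V_DD − I_D R_D = 1.85 − 1.39 × 0.314 = 1.41 V.
V_DS = 1.41 V ≥ V_ov = 0.75 V, confirming saturation.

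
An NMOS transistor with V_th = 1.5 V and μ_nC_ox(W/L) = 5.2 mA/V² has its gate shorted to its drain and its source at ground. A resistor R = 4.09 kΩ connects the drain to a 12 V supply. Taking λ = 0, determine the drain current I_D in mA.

With gate tied to drain, V_GS = V_DS ≥ V_GS − V_th, so the device is in saturation.
KCL at the drain: ½ k_n (V_GS − V_th)² = (V_DD − V_GS)/R.
Let x = V_GS − 1.5. Then 10.6 x² + x − 10.5 = 0, giving x = 0.948 V (positive root), so V_GS = 2.45 V.
I_D = (V_DD − V_GS)/R = (12 − 2.45) / 4.09 = 2.34 mA.

I_D = 2.34 mA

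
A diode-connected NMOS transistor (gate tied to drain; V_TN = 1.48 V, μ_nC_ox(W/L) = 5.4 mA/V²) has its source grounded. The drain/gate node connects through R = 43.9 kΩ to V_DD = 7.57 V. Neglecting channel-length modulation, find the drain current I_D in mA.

With gate tied to drain, V_GS = V_DS ≥ V_GS − V_TN, so the device is in saturation.
KCL at the drain: ½ k_n (V_GS − V_TN)² = (V_DD − V_GS)/R.
Let x = V_GS − 1.48. Then 119 x² + x − 6.09 = 0, giving x = 0.222 V (positive root), so V_GS = 1.7 V.
I_D = (V_DD − V_GS)/R = (7.57 − 1.7) / 43.9 = 0.134 mA.

I_D = 0.134 mA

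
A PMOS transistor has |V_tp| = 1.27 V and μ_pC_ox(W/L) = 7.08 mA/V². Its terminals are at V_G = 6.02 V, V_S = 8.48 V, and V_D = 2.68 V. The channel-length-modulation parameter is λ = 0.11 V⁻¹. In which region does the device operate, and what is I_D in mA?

V_SG = V_S − V_G = 8.48 − 6.02 = 2.46 V; V_SD = V_S − V_D = 8.48 − 2.68 = 5.8 V.
V_ov = V_SG − |V_tp| = 2.46 − 1.27 = 1.19 V.
Since V_SD = 5.8 V ≥ V_ov = 1.19 V, the device is in saturation.
I_D = ½ k_p V_ov² (1 + λ V_SD) = 0.5 × 7.08 × 1.19² × (1 + 0.11 × 5.8) = 8.21 mA.

Saturation; I_D = 8.21 mA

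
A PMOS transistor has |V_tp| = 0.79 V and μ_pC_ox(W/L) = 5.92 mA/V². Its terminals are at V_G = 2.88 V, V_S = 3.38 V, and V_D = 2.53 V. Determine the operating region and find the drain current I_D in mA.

Cutoff; I_D = 0 mA

V_SG = V_S − V_G = 3.38 − 2.88 = 0.5 V; V_SD = V_S − V_D = 3.38 − 2.53 = 0.85 V.
V_SG = 0.5 V < |V_tp| = 0.79 V, so the transistor is in cutoff.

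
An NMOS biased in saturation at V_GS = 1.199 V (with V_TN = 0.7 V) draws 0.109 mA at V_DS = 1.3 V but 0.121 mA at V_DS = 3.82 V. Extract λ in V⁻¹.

With V_GS fixed, I_D ∝ (1 + λ V_DS) in saturation, so I_D2/I_D1 = (1 + λ V_DS2)/(1 + λ V_DS1).
0.121/0.109 = 1.11 = (1 + 3.82 λ)/(1 + 1.3 λ).
Solving: λ (I_D1 V_DS2 − I_D2 V_DS1) = I_D2 − I_D1, so λ = (0.121 − 0.109) / (0.109 × 3.82 − 0.121 × 1.3) = 0.012 / 0.259 = 0.0463 V⁻¹.

λ = 0.0463 V⁻¹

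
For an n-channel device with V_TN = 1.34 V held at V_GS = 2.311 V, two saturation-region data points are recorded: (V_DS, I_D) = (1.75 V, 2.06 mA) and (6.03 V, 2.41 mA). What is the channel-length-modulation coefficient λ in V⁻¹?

With V_GS fixed, I_D ∝ (1 + λ V_DS) in saturation, so I_D2/I_D1 = (1 + λ V_DS2)/(1 + λ V_DS1).
2.41/2.06 = 1.17 = (1 + 6.03 λ)/(1 + 1.75 λ).
Solving: λ (I_D1 V_DS2 − I_D2 V_DS1) = I_D2 − I_D1, so λ = (2.41 − 2.06) / (2.06 × 6.03 − 2.41 × 1.75) = 0.35 / 8.2 = 0.0427 V⁻¹.

λ = 0.0427 V⁻¹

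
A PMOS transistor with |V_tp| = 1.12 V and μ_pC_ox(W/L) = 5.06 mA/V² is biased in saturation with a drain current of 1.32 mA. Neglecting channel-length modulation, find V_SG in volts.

V_SG = 1.84 V

In saturation I_D = ½ k_p (V_SG − |V_tp|)², so V_SG − |V_tp| = √(2 I_D / k_p) = √(2 × 1.32 / 5.06) = 0.722 V.
V_SG = 1.12 + 0.722 = 1.84 V.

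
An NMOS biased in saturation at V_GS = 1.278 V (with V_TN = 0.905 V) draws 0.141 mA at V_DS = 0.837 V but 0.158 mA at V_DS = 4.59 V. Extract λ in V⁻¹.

With V_GS fixed, I_D ∝ (1 + λ V_DS) in saturation, so I_D2/I_D1 = (1 + λ V_DS2)/(1 + λ V_DS1).
0.158/0.141 = 1.121 = (1 + 4.59 λ)/(1 + 0.837 λ).
Solving: λ (I_D1 V_DS2 − I_D2 V_DS1) = I_D2 − I_D1, so λ = (0.158 − 0.141) / (0.141 × 4.59 − 0.158 × 0.837) = 0.017 / 0.515 = 0.033 V⁻¹.

λ = 0.0330 V⁻¹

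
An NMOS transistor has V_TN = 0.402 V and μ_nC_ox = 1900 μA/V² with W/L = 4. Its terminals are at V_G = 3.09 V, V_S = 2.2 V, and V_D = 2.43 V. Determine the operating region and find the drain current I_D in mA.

V_GS = V_G − V_S = 3.09 − 2.2 = 0.89 V; V_DS = V_D − V_S = 2.43 − 2.2 = 0.23 V.
k_n = μ_nC_ox · (W/L) = 7.6 mA/V².
V_ov = V_GS − V_TN = 0.89 − 0.402 = 0.488 V.
Since V_DS = 0.23 V < V_ov = 0.488 V, the device is in the triode region.
I_D = k_n [V_ov · V_DS − ½ V_DS²] = 7.6 × [0.488 × 0.23 − 0.5 × 0.23²] = 0.652 mA.

Triode; I_D = 0.652 mA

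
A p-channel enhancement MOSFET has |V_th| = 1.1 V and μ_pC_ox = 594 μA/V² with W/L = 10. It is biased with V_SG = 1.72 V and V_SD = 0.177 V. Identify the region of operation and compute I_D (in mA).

Triode; I_D = 0.559 mA

k_p = μ_pC_ox · (W/L) = 5.94 mA/V².
V_ov = V_SG − |V_th| = 1.72 − 1.1 = 0.62 V.
Since V_SD = 0.177 V < V_ov = 0.62 V, the device is in the triode region.
I_D = k_p [V_ov · V_SD − ½ V_SD²] = 5.94 × [0.62 × 0.177 − 0.5 × 0.177²] = 0.559 mA.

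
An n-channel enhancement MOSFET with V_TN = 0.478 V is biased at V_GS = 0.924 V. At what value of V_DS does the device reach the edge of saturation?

V_DS,sat = 0.446 V

The boundary between triode and saturation is V_DS = V_GS − V_TN = V_ov.
V_ov = 0.924 − 0.478 = 0.446 V.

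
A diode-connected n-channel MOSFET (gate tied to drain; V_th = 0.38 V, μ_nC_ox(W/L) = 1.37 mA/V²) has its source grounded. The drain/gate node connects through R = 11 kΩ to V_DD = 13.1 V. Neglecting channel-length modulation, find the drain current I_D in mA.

I_D = 1.04 mA

With gate tied to drain, V_GS = V_DS ≥ V_GS − V_th, so the device is in saturation.
KCL at the drain: ½ k_n (V_GS − V_th)² = (V_DD − V_GS)/R.
Let x = V_GS − 0.38. Then 7.54 x² + x − 12.72 = 0, giving x = 1.23 V (positive root), so V_GS = 1.61 V.
I_D = (V_DD − V_GS)/R = (13.1 − 1.61) / 11 = 1.04 mA.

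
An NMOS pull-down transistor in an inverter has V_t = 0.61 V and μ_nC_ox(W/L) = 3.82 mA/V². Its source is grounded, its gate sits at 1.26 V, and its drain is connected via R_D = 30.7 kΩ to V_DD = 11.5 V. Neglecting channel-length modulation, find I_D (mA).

V_GS = V_G = 1.26 V, so V_ov = 1.26 − 0.61 = 0.65 V.
Assume saturation: I_D = ½ k_n V_ov² = 0.5 × 3.82 × 0.65² = 0.807 mA, giving V_DS = V_DD − I_D R_D = 11.5 − 0.807 × 30.7 = -13.3 V.
But -13.3 V < V_ov = 0.65 V, so the device is actually in triode.
In triode I_D = k_n[V_ov V_DS − ½ V_DS²] and I_D = (V_DD − V_DS)/R_D. Equating: 58.6 V_DS² − 77.23 V_DS + 11.5 = 0, giving V_DS = 0.171 V (the root below V_ov).
I_D = (11.5 − 0.171) / 30.7 = 0.369 mA.

I_D = 0.369 mA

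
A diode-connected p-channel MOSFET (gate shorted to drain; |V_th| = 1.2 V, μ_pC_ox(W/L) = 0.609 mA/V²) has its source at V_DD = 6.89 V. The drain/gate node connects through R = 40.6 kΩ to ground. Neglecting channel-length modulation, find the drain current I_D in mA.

I_D = 0.124 mA

With gate tied to drain, V_SG = V_SD ≥ V_SG − |V_th|, so the device is in saturation.
KCL at the drain: ½ k_p (V_SG − |V_th|)² = (V_DD − V_SG)/R.
Let x = V_SG − 1.2. Then 12.4 x² + x − 5.69 = 0, giving x = 0.639 V (positive root), so V_SG = 1.84 V.
I_D = (V_DD − V_SG)/R = (6.89 − 1.84) / 40.6 = 0.124 mA.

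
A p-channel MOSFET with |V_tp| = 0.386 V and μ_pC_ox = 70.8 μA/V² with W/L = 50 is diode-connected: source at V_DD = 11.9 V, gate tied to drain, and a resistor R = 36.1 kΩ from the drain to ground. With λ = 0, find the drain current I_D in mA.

With gate tied to drain, V_SG = V_SD ≥ V_SG − |V_tp|, so the device is in saturation.
k_p = μ_pC_ox · (W/L) = 3.54 mA/V².
KCL at the drain: ½ k_p (V_SG − |V_tp|)² = (V_DD − V_SG)/R.
Let x = V_SG − 0.386. Then 63.9 x² + x − 11.51 = 0, giving x = 0.417 V (positive root), so V_SG = 0.803 V.
I_D = (V_DD − V_SG)/R = (11.9 − 0.803) / 36.1 = 0.307 mA.

I_D = 0.307 mA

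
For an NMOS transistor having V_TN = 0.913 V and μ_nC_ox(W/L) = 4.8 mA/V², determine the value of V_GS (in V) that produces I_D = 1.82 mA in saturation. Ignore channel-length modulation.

In saturation I_D = ½ k_n (V_GS − V_TN)², so V_GS − V_TN = √(2 I_D / k_n) = √(2 × 1.82 / 4.8) = 0.871 V.
V_GS = 0.913 + 0.871 = 1.78 V.

V_GS = 1.78 V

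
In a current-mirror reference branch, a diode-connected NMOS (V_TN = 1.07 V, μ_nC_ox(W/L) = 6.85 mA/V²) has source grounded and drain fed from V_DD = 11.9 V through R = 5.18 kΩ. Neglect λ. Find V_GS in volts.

With gate tied to drain, V_GS = V_DS ≥ V_GS − V_TN, so the device is in saturation.
KCL at the drain: ½ k_n (V_GS − V_TN)² = (V_DD − V_GS)/R.
Let x = V_GS − 1.07. Then 17.7 x² + x − 10.83 = 0, giving x = 0.754 V (positive root), so V_GS = 1.82 V.
I_D = (V_DD − V_GS)/R = (11.9 − 1.82) / 5.18 = 1.95 mA.

V_GS = 1.82 V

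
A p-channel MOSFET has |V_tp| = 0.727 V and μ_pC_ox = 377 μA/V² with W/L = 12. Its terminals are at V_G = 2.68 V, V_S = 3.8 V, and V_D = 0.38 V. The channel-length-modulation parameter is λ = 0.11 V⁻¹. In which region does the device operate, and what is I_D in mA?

Saturation; I_D = 0.481 mA

V_SG = V_S − V_G = 3.8 − 2.68 = 1.12 V; V_SD = V_S − V_D = 3.8 − 0.38 = 3.42 V.
k_p = μ_pC_ox · (W/L) = 4.524 mA/V².
V_ov = V_SG − |V_tp| = 1.12 − 0.727 = 0.393 V.
Since V_SD = 3.42 V ≥ V_ov = 0.393 V, the device is in saturation.
I_D = ½ k_p V_ov² (1 + λ V_SD) = 0.5 × 4.524 × 0.393² × (1 + 0.11 × 3.42) = 0.481 mA.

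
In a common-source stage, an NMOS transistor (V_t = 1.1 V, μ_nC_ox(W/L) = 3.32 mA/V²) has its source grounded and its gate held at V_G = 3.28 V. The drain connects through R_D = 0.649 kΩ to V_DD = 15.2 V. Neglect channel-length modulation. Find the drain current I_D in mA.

V_GS = V_G = 3.28 V, so V_ov = 3.28 − 1.1 = 2.18 V.
Assume saturation: I_D = ½ k_n V_ov² = 0.5 × 3.32 × 2.18² = 7.89 mA, giving V_DS = V_DD − I_D R_D = 15.2 − 7.89 × 0.649 = 10.1 V.
V_DS = 10.1 V ≥ V_ov = 2.18 V, confirming saturation.

I_D = 7.89 mA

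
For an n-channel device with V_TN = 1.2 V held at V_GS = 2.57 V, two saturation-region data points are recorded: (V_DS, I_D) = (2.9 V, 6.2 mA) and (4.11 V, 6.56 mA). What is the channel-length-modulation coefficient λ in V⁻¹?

λ = 0.0557 V⁻¹

With V_GS fixed, I_D ∝ (1 + λ V_DS) in saturation, so I_D2/I_D1 = (1 + λ V_DS2)/(1 + λ V_DS1).
6.56/6.2 = 1.058 = (1 + 4.11 λ)/(1 + 2.9 λ).
Solving: λ (I_D1 V_DS2 − I_D2 V_DS1) = I_D2 − I_D1, so λ = (6.56 − 6.2) / (6.2 × 4.11 − 6.56 × 2.9) = 0.36 / 6.46 = 0.0557 V⁻¹.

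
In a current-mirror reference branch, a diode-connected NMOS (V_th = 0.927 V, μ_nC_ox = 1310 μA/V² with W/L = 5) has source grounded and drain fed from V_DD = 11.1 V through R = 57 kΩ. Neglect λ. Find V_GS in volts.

V_GS = 1.16 V

With gate tied to drain, V_GS = V_DS ≥ V_GS − V_th, so the device is in saturation.
k_n = μ_nC_ox · (W/L) = 6.55 mA/V².
KCL at the drain: ½ k_n (V_GS − V_th)² = (V_DD − V_GS)/R.
Let x = V_GS − 0.927. Then 187 x² + x − 10.17 = 0, giving x = 0.231 V (positive root), so V_GS = 1.16 V.
I_D = (V_DD − V_GS)/R = (11.1 − 1.16) / 57 = 0.174 mA.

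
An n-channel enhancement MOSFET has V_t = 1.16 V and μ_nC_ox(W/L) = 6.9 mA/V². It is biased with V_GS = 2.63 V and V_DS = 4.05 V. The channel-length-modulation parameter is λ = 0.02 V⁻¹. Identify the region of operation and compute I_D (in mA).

V_ov = V_GS − V_t = 2.63 − 1.16 = 1.47 V.
Since V_DS = 4.05 V ≥ V_ov = 1.47 V, the device is in saturation.
I_D = ½ k_n V_ov² (1 + λ V_DS) = 0.5 × 6.9 × 1.47² × (1 + 0.02 × 4.05) = 8.06 mA.

Saturation; I_D = 8.06 mA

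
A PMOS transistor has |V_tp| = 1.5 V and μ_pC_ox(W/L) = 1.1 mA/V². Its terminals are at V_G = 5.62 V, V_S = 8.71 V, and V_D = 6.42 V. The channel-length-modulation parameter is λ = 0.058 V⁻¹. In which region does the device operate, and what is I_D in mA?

Saturation; I_D = 1.58 mA

V_SG = V_S − V_G = 8.71 − 5.62 = 3.09 V; V_SD = V_S − V_D = 8.71 − 6.42 = 2.29 V.
V_ov = V_SG − |V_tp| = 3.09 − 1.5 = 1.59 V.
Since V_SD = 2.29 V ≥ V_ov = 1.59 V, the device is in saturation.
I_D = ½ k_p V_ov² (1 + λ V_SD) = 0.5 × 1.1 × 1.59² × (1 + 0.058 × 2.29) = 1.58 mA.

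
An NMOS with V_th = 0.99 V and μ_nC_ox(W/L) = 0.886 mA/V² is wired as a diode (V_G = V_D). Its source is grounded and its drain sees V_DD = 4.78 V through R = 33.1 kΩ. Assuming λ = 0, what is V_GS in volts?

With gate tied to drain, V_GS = V_DS ≥ V_GS − V_th, so the device is in saturation.
KCL at the drain: ½ k_n (V_GS − V_th)² = (V_DD − V_GS)/R.
Let x = V_GS − 0.99. Then 14.7 x² + x − 3.79 = 0, giving x = 0.475 V (positive root), so V_GS = 1.47 V.
I_D = (V_DD − V_GS)/R = (4.78 − 1.47) / 33.1 = 0.1 mA.

V_GS = 1.47 V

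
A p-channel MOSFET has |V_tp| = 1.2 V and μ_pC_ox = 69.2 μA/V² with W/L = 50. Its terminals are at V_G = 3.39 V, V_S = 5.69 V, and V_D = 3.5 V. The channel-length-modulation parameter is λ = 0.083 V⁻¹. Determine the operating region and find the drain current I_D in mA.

Saturation; I_D = 2.47 mA

V_SG = V_S − V_G = 5.69 − 3.39 = 2.3 V; V_SD = V_S − V_D = 5.69 − 3.5 = 2.19 V.
k_p = μ_pC_ox · (W/L) = 3.46 mA/V².
V_ov = V_SG − |V_tp| = 2.3 − 1.2 = 1.1 V.
Since V_SD = 2.19 V ≥ V_ov = 1.1 V, the device is in saturation.
I_D = ½ k_p V_ov² (1 + λ V_SD) = 0.5 × 3.46 × 1.1² × (1 + 0.083 × 2.19) = 2.47 mA.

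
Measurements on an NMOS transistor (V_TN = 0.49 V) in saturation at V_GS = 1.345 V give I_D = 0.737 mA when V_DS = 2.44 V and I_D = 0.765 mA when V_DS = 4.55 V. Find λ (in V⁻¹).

With V_GS fixed, I_D ∝ (1 + λ V_DS) in saturation, so I_D2/I_D1 = (1 + λ V_DS2)/(1 + λ V_DS1).
0.765/0.737 = 1.038 = (1 + 4.55 λ)/(1 + 2.44 λ).
Solving: λ (I_D1 V_DS2 − I_D2 V_DS1) = I_D2 − I_D1, so λ = (0.765 − 0.737) / (0.737 × 4.55 − 0.765 × 2.44) = 0.028 / 1.49 = 0.0188 V⁻¹.

λ = 0.0188 V⁻¹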